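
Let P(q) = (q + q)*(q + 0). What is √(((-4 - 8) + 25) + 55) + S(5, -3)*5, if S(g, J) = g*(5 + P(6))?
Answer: 1925 + 2*√17 ≈ 1933.2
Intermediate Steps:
P(q) = 2*q² (P(q) = (2*q)*q = 2*q²)
S(g, J) = 77*g (S(g, J) = g*(5 + 2*6²) = g*(5 + 2*36) = g*(5 + 72) = g*77 = 77*g)
√(((-4 - 8) + 25) + 55) + S(5, -3)*5 = √(((-4 - 8) + 25) + 55) + (77*5)*5 = √((-12 + 25) + 55) + 385*5 = √(13 + 55) + 1925 = √68 + 1925 = 2*√17 + 1925 = 1925 + 2*√17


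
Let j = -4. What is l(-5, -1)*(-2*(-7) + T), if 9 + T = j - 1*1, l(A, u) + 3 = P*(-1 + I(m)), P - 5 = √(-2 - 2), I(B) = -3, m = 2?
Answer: 0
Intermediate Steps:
P = 5 + 2*I (P = 5 + √(-2 - 2) = 5 + √(-4) = 5 + 2*I ≈ 5.0 + 2.0*I)
l(A, u) = -23 - 8*I (l(A, u) = -3 + (5 + 2*I)*(-1 - 3) = -3 + (5 + 2*I)*(-4) = -3 + (-20 - 8*I) = -23 - 8*I)
T = -14 (T = -9 + (-4 - 1*1) = -9 + (-4 - 1) = -9 - 5 = -14)
l(-5, -1)*(-2*(-7) + T) = (-23 - 8*I)*(-2*(-7) - 14) = (-23 - 8*I)*(14 - 14) = (-23 - 8*I)*0 = 0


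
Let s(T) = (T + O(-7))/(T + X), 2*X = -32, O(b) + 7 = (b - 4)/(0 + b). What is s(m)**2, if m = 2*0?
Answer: 361/3136 ≈ 0.11511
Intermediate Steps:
O(b) = -7 + (-4 + b)/b (O(b) = -7 + (b - 4)/(0 + b) = -7 + (-4 + b)/b)
X = -16 (X = (1/2)*(-32) = -16)
m = 0
s(T) = (-38/7 + T)/(-16 + T) (s(T) = (T + (-6 - 4/(-7)))/(T - 16) = (T + (-6 - 4*(-1/7)))/(-16 + T) = (T + (-6 + 4/7))/(-16 + T) = (T - 38/7)/(-16 + T) = (-38/7 + T)/(-16 + T))
s(m)**2 = ((-38/7 + 0)/(-16 + 0))**2 = (-38/7/(-16))**2 = (-1/16*(-38/7))**2 = (19/56)**2 = 361/3136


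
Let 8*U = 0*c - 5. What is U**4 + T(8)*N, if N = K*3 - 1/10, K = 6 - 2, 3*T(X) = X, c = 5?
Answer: 1959071/61440 ≈ 31.886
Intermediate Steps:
T(X) = X/3
U = -5/8 (U = (0*5 - 5)/8 = (0 - 5)/8 = (1/8)*(-5) = -5/8 ≈ -0.62500)
K = 4
N = 119/10 (N = 4*3 - 1/10 = 12 - 1*1/10 = 12 - 1/10 = 119/10 ≈ 11.900)
U**4 + T(8)*N = (-5/8)**4 + ((1/3)*8)*(119/10) = 625/4096 + (8/3)*(119/10) = 625/4096 + 476/15 = 1959071/61440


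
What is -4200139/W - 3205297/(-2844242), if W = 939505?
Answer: -525577599509/157187034130 ≈ -3.3436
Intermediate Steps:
-4200139/W - 3205297/(-2844242) = -4200139/939505 - 3205297/(-2844242) = -4200139*1/939505 - 3205297*(-1/2844242) = -247067/55265 + 3205297/2844242 = -525577599509/157187034130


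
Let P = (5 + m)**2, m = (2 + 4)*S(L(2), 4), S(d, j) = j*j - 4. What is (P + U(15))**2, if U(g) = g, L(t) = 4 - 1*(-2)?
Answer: 35331136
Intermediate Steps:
L(t) = 6 (L(t) = 4 + 2 = 6)
S(d, j) = -4 + j**2 (S(d, j) = j**2 - 4 = -4 + j**2)
m = 72 (m = (2 + 4)*(-4 + 4**2) = 6*(-4 + 16) = 6*12 = 72)
P = 5929 (P = (5 + 72)**2 = 77**2 = 5929)
(P + U(15))**2 = (5929 + 15)**2 = 5944**2 = 35331136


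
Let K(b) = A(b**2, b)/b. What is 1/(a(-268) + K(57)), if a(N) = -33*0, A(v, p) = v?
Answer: 1/57 ≈ 0.017544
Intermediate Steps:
K(b) = b (K(b) = b**2/b = b)
a(N) = 0
1/(a(-268) + K(57)) = 1/(0 + 57) = 1/57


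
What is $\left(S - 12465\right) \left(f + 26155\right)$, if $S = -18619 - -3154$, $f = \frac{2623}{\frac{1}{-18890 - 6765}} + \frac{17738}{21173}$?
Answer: $\frac{39779086536637560}{21173} \approx 1.8788 \cdot 10^{12}$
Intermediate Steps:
$f = - \frac{1424796047507}{21173}$ ($f = \frac{2623}{\frac{1}{-25655}} + 17738 \cdot \frac{1}{21173} = \frac{2623}{- \frac{1}{25655}} + \frac{17738}{21173} = 2623 \left(-25655\right) + \frac{17738}{21173} = -67293065 + \frac{17738}{21173} = - \frac{1424796047507}{21173} \approx -6.7293 \cdot 10^{7}$)
$S = -15465$ ($S = -18619 + 3154 = -15465$)
$\left(S - 12465\right) \left(f + 26155\right) = \left(-15465 - 12465\right) \left(- \frac{1424796047507}{21173} + 26155\right) = \left(-27930\right) \left(- \frac{1424242267692}{21173}\right) = \frac{39779086536637560}{21173}$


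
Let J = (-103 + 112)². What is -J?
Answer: -81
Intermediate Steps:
J = 81 (J = 9² = 81)
-J = -1*81 = -81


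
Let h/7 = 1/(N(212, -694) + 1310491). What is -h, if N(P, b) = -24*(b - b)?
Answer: -1/187213 ≈ -5.3415e-6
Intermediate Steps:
N(P, b) = 0 (N(P, b) = -24*0 = 0)
h = 1/187213 (h = 7/(0 + 1310491) = 7/1310491 = 7*(1/1310491) = 1/187213 ≈ 5.3415e-6)
-h = -1*1/187213 = -1/187213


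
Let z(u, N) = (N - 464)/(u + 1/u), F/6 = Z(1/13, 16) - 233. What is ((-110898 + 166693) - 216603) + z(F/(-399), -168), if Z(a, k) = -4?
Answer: -39014073464/242365 ≈ -1.6097e+5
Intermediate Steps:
F = -1422 (F = 6*(-4 - 233) = 6*(-237) = -1422)
z(u, N) = (-464 + N)/(u + 1/u)
((-110898 + 166693) - 216603) + z(F/(-399), -168) = ((-110898 + 166693) - 216603) + (-1422/(-399))*(-464 - 168)/(1 + (-1422/(-399))²) = (55795 - 216603) - 1422*(-1/399)*(-632)/(1 + (-1422*(-1/399))²) = -160808 + (474/133)*(-632)/(1 + (474/133)²) = -160808 + (474/133)*(-632)/(1 + 224676/17689) = -160808 + (474/133)*(-632)/(242365/17689) = -160808 + (474/133)*(17689/242365)*(-632) = -160808 - 39842544/242365 = -39014073464/242365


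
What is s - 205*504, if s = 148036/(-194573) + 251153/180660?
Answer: -3631836867748691/35151558180 ≈ -1.0332e+5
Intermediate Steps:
s = 22123408909/35151558180 (s = 148036*(-1/194573) + 251153*(1/180660) = -148036/194573 + 251153/180660 = 22123408909/35151558180 ≈ 0.62937)
s - 205*504 = 22123408909/35151558180 - 205*504 = 22123408909/35151558180 - 1*103320 = 22123408909/35151558180 - 103320 = -3631836867748691/35151558180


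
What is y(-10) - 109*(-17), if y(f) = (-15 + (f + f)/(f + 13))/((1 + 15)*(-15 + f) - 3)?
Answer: 172334/93 ≈ 1853.1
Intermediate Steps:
y(f) = (-15 + 2*f/(13 + f))/(-243 + 16*f) (y(f) = (-15 + (2*f)/(13 + f))/(16*(-15 + f) - 3) = (-15 + 2*f/(13 + f))/((-240 + 16*f) - 3) = (-15 + 2*f/(13 + f))/(-243 + 16*f))
y(-10) - 109*(-17) = 13*(15 - 10)/(3159 - 16*(-10)² + 35*(-10)) - 109*(-17) = 13*5/(3159 - 16*100 - 350) - 1*(-1853) = 13*5/(3159 - 1600 - 350) + 1853 = 13*5/1209 + 1853 = 13*(1/1209)*5 + 1853 = 5/93 + 1853 = 172334/93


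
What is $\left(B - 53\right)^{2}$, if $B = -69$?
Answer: $14884$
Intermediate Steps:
$\left(B - 53\right)^{2} = \left(-69 - 53\right)^{2} = \left(-122\right)^{2} = 14884$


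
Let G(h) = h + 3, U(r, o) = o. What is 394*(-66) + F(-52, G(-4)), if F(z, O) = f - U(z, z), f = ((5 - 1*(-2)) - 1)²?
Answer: -25916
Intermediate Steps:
f = 36 (f = ((5 + 2) - 1)² = (7 - 1)² = 6² = 36)
G(h) = 3 + h
F(z, O) = 36 - z
394*(-66) + F(-52, G(-4)) = 394*(-66) + (36 - 1*(-52)) = -26004 + (36 + 52) = -26004 + 88 = -25916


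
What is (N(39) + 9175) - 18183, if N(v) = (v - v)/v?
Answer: -9008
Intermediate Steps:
N(v) = 0 (N(v) = 0/v = 0)
(N(39) + 9175) - 18183 = (0 + 9175) - 18183 = 9175 - 18183 = -9008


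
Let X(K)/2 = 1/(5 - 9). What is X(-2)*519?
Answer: -519/2 ≈ -259.50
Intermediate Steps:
X(K) = -1/2 (X(K) = 2/(5 - 9) = 2/(-4) = 2*(-1/4) = -1/2)
X(-2)*519 = -1/2*519 = -519/2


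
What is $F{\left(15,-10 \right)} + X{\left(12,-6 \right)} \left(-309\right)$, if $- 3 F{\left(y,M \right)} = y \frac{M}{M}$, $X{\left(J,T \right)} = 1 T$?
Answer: $1849$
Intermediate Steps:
$X{\left(J,T \right)} = T$
$F{\left(y,M \right)} = - \frac{y}{3}$ ($F{\left(y,M \right)} = - \frac{y \frac{M}{M}}{3} = - \frac{y 1}{3} = - \frac{y}{3}$)
$F{\left(15,-10 \right)} + X{\left(12,-6 \right)} \left(-309\right) = \left(- \frac{1}{3}\right) 15 - -1854 = -5 + 1854 = 1849$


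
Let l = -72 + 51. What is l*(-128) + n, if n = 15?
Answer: 2703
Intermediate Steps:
l = -21
l*(-128) + n = -21*(-128) + 15 = 2688 + 15 = 2703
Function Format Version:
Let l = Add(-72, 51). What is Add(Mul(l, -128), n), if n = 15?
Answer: 2703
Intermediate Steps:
l = -21
Add(Mul(l, -128), n) = Add(Mul(-21, -128), 15) = Add(2688, 15) = 2703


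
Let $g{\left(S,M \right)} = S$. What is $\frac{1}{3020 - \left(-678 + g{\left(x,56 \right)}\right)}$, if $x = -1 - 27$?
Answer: $\frac{1}{3726} \approx 0.00026838$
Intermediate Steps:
$x = -28$
$\frac{1}{3020 - \left(-678 + g{\left(x,56 \right)}\right)} = \frac{1}{3020 + \left(678 - -28\right)} = \frac{1}{3020 + \left(678 + 28\right)} = \frac{1}{3020 + 706} = \frac{1}{3726}$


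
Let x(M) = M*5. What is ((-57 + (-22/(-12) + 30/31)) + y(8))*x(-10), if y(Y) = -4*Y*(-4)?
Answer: -343175/93 ≈ -3690.1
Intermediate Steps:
y(Y) = 16*Y
x(M) = 5*M
((-57 + (-22/(-12) + 30/31)) + y(8))*x(-10) = ((-57 + (-22/(-12) + 30/31)) + 16*8)*(5*(-10)) = ((-57 + (-22*(-1/12) + 30*(1/31))) + 128)*(-50) = ((-57 + (11/6 + 30/31)) + 128)*(-50) = ((-57 + 521/186) + 128)*(-50) = (-10081/186 + 128)*(-50) = (13727/186)*(-50) = -343175/93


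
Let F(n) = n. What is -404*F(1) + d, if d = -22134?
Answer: -22538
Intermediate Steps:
-404*F(1) + d = -404*1 - 22134 = -404 - 22134 = -22538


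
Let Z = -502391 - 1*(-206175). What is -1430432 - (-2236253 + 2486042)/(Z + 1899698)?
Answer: -764557404671/534494 ≈ -1.4304e+6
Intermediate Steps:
Z = -296216 (Z = -502391 + 206175 = -296216)
-1430432 - (-2236253 + 2486042)/(Z + 1899698) = -1430432 - (-2236253 + 2486042)/(-296216 + 1899698) = -1430432 - 249789/1603482 = -1430432 - 1*83263/534494 = -1430432 - 83263/534494 = -764557404671/534494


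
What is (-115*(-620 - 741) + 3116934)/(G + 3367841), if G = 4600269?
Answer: 3273449/7968110 ≈ 0.41082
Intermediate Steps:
(-115*(-620 - 741) + 3116934)/(G + 3367841) = (-115*(-620 - 741) + 3116934)/(4600269 + 3367841) = (-115*(-1361) + 3116934)/7968110 = (156515 + 3116934)*(1/7968110) = 3273449*(1/7968110) = 3273449/7968110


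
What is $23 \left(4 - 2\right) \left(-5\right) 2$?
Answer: $-460$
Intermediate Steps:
$23 \left(4 - 2\right) \left(-5\right) 2 = 23 \cdot 2 \left(-5\right) 2 = 23 \left(-10\right) 2 = \left(-230\right) 2 = -460$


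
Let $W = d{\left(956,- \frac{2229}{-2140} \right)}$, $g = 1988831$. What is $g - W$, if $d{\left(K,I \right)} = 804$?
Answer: $1988027$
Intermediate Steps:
$W = 804$
$g - W = 1988831 - 804 = 1988027$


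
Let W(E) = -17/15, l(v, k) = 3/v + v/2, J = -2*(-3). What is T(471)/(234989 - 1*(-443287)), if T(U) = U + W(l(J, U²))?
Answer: 1762/2543535 ≈ 0.00069274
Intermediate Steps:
J = 6
l(v, k) = v/2 + 3/v (l(v, k) = 3/v + v*(½) = 3/v + v/2 = v/2 + 3/v)
W(E) = -17/15 (W(E) = -17*1/15 = -17/15)
T(U) = -17/15 + U (T(U) = U - 17/15 = -17/15 + U)
T(471)/(234989 - 1*(-443287)) = (-17/15 + 471)/(234989 - 1*(-443287)) = 7048/(15*(234989 + 443287)) = (7048/15)/678276 = (7048/15)*(1/678276) = 1762/2543535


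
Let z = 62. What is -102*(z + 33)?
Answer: -9690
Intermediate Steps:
-102*(z + 33) = -102*(62 + 33) = -102*95 = -9690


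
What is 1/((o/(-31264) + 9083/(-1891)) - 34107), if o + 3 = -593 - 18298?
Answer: -953552/32526801973 ≈ -2.9316e-5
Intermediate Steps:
o = -18894 (o = -3 + (-593 - 18298) = -3 - 18891 = -18894)
1/((o/(-31264) + 9083/(-1891)) - 34107) = 1/((-18894/(-31264) + 9083/(-1891)) - 34107) = 1/((-18894*(-1/31264) + 9083*(-1/1891)) - 34107) = 1/((9447/15632 - 293/61) - 34107) = 1/(-4003909/953552 - 34107) = 1/(-32526801973/953552) = -953552/32526801973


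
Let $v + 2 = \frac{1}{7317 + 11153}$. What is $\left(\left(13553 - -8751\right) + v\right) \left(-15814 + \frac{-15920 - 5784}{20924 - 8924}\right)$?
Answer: $- \frac{9772223011834933}{27705000} \approx -3.5272 \cdot 10^{8}$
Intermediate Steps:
$v = - \frac{36939}{18470}$ ($v = -2 + \frac{1}{7317 + 11153} = -2 + \frac{1}{18470} = - \frac{36939}{18470} \approx -1.9999$)
$\left(\left(13553 - -8751\right) + v\right) \left(-15814 + \frac{-15920 - 5784}{20924 - 8924}\right) = \left(\left(13553 - -8751\right) - \frac{36939}{18470}\right) \left(-15814 + \frac{-15920 - 5784}{20924 - 8924}\right) = \left(\left(13553 + 8751\right) - \frac{36939}{18470}\right) \left(-15814 - \frac{21704}{12000}\right) = \left(22304 - \frac{36939}{18470}\right) \left(-15814 - \frac{2713}{1500}\right) = \frac{411917941 \left(-15814 - \frac{2713}{1500}\right)}{18470} = \frac{411917941}{18470} \left(- \frac{23723713}{1500}\right) = - \frac{9772223011834933}{27705000}$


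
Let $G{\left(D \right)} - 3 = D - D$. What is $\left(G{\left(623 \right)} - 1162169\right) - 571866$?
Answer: $-1734032$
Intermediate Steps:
$G{\left(D \right)} = 3$ ($G{\left(D \right)} = 3 + \left(D - D\right) = 3 + 0 = 3$)
$\left(G{\left(623 \right)} - 1162169\right) - 571866 = \left(3 - 1162169\right) - 571866 = -1162166 - 571866 = -1734032$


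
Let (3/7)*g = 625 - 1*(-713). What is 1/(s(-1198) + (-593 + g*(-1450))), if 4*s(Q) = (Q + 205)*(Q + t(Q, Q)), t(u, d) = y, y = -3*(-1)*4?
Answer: -2/8466137 ≈ -2.3624e-7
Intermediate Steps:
y = 12 (y = 3*4 = 12)
g = 3122 (g = 7*(625 - 1*(-713))/3 = 7*(625 + 713)/3 = (7/3)*1338 = 3122)
t(u, d) = 12
s(Q) = (12 + Q)*(205 + Q)/4 (s(Q) = ((Q + 205)*(Q + 12))/4 = ((205 + Q)*(12 + Q))/4 = ((12 + Q)*(205 + Q))/4 = (12 + Q)*(205 + Q)/4)
1/(s(-1198) + (-593 + g*(-1450))) = 1/((615 + (¼)*(-1198)² + (217/4)*(-1198)) + (-593 + 3122*(-1450))) = 1/((615 + (¼)*1435204 - 129983/2) + (-593 - 4526900)) = 1/((615 + 358801 - 129983/2) - 4527493) = 1/(588849/2 - 4527493) = 1/(-8466137/2) = -2/8466137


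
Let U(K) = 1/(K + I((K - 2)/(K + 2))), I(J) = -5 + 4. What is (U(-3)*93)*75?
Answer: -6975/4 ≈ -1743.8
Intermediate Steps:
I(J) = -1
U(K) = 1/(-1 + K) (U(K) = 1/(K - 1) = 1/(-1 + K))
(U(-3)*93)*75 = (93/(-1 - 3))*75 = (93/(-4))*75 = -¼*93*75 = -93/4*75 = -6975/4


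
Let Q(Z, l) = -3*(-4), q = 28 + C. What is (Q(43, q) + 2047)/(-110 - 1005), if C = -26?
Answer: -2059/1115 ≈ -1.8466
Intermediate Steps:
q = 2 (q = 28 - 26 = 2)
Q(Z, l) = 12
(Q(43, q) + 2047)/(-110 - 1005) = (12 + 2047)/(-110 - 1005) = 2059/(-1115) = 2059*(-1/1115) = -2059/1115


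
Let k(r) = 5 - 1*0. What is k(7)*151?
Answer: 755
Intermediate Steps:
k(r) = 5 (k(r) = 5 + 0 = 5)
k(7)*151 = 5*151 = 755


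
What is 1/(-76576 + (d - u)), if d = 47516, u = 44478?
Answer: -1/73538 ≈ -1.3598e-5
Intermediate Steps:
1/(-76576 + (d - u)) = 1/(-76576 + (47516 - 1*44478)) = 1/(-76576 + (47516 - 44478)) = 1/(-76576 + 3038) = 1/(-73538) = -1/73538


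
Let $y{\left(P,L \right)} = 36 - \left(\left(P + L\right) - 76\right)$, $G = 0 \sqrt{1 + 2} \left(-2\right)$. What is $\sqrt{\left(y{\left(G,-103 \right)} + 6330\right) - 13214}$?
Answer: $3 i \sqrt{741} \approx 81.664 i$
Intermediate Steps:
$G = 0$ ($G = 0 \sqrt{3} \left(-2\right) = 0 \left(-2\right) = 0$)
$y{\left(P,L \right)} = 112 - L - P$ ($y{\left(P,L \right)} = 36 - \left(\left(L + P\right) - 76\right) = 36 - \left(-76 + L + P\right) = 112 - L - P$)
$\sqrt{\left(y{\left(G,-103 \right)} + 6330\right) - 13214} = \sqrt{\left(\left(112 - -103 - 0\right) + 6330\right) - 13214} = \sqrt{\left(\left(112 + 103 + 0\right) + 6330\right) - 13214} = \sqrt{\left(215 + 6330\right) - 13214} = \sqrt{6545 - 13214} = \sqrt{-6669} = 3 i \sqrt{741}$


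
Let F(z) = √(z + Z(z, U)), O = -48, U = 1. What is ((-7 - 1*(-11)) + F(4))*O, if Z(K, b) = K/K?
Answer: -192 - 48*√5 ≈ -299.33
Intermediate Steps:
Z(K, b) = 1
F(z) = √(1 + z) (F(z) = √(z + 1) = √(1 + z))
((-7 - 1*(-11)) + F(4))*O = ((-7 - 1*(-11)) + √(1 + 4))*(-48) = ((-7 + 11) + √5)*(-48) = (4 + √5)*(-48) = -192 - 48*√5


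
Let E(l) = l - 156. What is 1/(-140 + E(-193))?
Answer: -1/489 ≈ -0.0020450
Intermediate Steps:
E(l) = -156 + l
1/(-140 + E(-193)) = 1/(-140 + (-156 - 193)) = 1/(-140 - 349) = 1/(-489) = -1/489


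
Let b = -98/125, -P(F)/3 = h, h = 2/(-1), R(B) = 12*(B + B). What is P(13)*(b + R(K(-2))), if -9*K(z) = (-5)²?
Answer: -50588/125 ≈ -404.70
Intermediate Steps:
K(z) = -25/9 (K(z) = -⅑*(-5)² = -⅑*25 = -25/9)
R(B) = 24*B (R(B) = 12*(2*B) = 24*B)
h = -2 (h = 2*(-1) = -2)
P(F) = 6 (P(F) = -3*(-2) = 6)
b = -98/125 (b = -98*1/125 = -98/125 ≈ -0.78400)
P(13)*(b + R(K(-2))) = 6*(-98/125 + 24*(-25/9)) = 6*(-98/125 - 200/3) = 6*(-25294/375) = -50588/125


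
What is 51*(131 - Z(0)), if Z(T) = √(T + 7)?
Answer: 6681 - 51*√7 ≈ 6546.1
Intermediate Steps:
Z(T) = √(7 + T)
51*(131 - Z(0)) = 51*(131 - √(7 + 0)) = 51*(131 - √7) = 6681 - 51*√7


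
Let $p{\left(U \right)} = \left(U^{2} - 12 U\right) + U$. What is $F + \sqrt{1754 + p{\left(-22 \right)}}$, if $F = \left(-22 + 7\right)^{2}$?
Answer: $225 + 4 \sqrt{155} \approx 274.8$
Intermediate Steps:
$p{\left(U \right)} = U^{2} - 11 U$
$F = 225$ ($F = \left(-15\right)^{2} = 225$)
$F + \sqrt{1754 + p{\left(-22 \right)}} = 225 + \sqrt{1754 - 22 \left(-11 - 22\right)} = 225 + \sqrt{1754 - -726} = 225 + \sqrt{1754 + 726} = 225 + \sqrt{2480} = 225 + 4 \sqrt{155}$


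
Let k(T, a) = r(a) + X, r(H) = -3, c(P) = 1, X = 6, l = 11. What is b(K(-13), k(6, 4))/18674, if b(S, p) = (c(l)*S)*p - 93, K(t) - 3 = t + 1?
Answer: -60/9337 ≈ -0.0064260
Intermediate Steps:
k(T, a) = 3 (k(T, a) = -3 + 6 = 3)
K(t) = 4 + t (K(t) = 3 + (t + 1) = 3 + (1 + t) = 4 + t)
b(S, p) = -93 + S*p (b(S, p) = (1*S)*p - 93 = S*p - 93 = -93 + S*p)
b(K(-13), k(6, 4))/18674 = (-93 + (4 - 13)*3)/18674 = (-93 - 9*3)*(1/18674) = (-93 - 27)*(1/18674) = -120*1/18674 = -60/9337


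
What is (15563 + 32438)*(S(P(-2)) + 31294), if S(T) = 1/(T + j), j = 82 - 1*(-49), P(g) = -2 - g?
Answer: 196780819515/131 ≈ 1.5021e+9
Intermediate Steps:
j = 131 (j = 82 + 49 = 131)
S(T) = 1/(131 + T) (S(T) = 1/(T + 131) = 1/(131 + T))
(15563 + 32438)*(S(P(-2)) + 31294) = (15563 + 32438)*(1/(131 + (-2 - 1*(-2))) + 31294) = 48001*(1/(131 + (-2 + 2)) + 31294) = 48001*(1/(131 + 0) + 31294) = 48001*(1/131 + 31294) = 48001*(4099515/131) = 196780819515/131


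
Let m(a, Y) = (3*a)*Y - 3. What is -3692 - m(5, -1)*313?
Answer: 1942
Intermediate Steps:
m(a, Y) = -3 + 3*Y*a (m(a, Y) = 3*Y*a - 3 = -3 + 3*Y*a)
-3692 - m(5, -1)*313 = -3692 - (-3 + 3*(-1)*5)*313 = -3692 - (-3 - 15)*313 = -3692 - (-18)*313 = -3692 - 1*(-5634) = -3692 + 5634 = 1942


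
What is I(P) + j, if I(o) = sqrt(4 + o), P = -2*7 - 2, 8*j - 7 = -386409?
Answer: -193201/4 + 2*I*sqrt(3) ≈ -48300.0 + 3.4641*I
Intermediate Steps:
j = -193201/4 (j = 7/8 + (1/8)*(-386409) = 7/8 - 386409/8 = -193201/4 ≈ -48300.)
P = -16 (P = -14 - 2 = -16)
I(P) + j = sqrt(4 - 16) - 193201/4 = sqrt(-12) - 193201/4 = 2*I*sqrt(3) - 193201/4 = -193201/4 + 2*I*sqrt(3)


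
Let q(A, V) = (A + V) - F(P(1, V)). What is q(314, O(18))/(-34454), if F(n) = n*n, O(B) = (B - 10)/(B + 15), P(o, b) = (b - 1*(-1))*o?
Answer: -48647/5360058 ≈ -0.0090758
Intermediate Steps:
P(o, b) = o*(1 + b) (P(o, b) = (b + 1)*o = (1 + b)*o = o*(1 + b))
O(B) = (-10 + B)/(15 + B)
F(n) = n²
q(A, V) = A + V - (1 + V)² (q(A, V) = (A + V) - (1*(1 + V))² = (A + V) - (1 + V)² = A + V - (1 + V)²)
q(314, O(18))/(-34454) = (314 + (-10 + 18)/(15 + 18) - (1 + (-10 + 18)/(15 + 18))²)/(-34454) = (314 + 8/33 - (1 + 8/33)²)*(-1/34454) = (314 + 8/33 - (41/33)²)*(-1/34454) = (314 + 8/33 - 1*1681/1089)*(-1/34454) = (314 + 8/33 - 1681/1089)*(-1/34454) = (340529/1089)*(-1/34454) = -48647/5360058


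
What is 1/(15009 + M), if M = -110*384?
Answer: -1/27231 ≈ -3.6723e-5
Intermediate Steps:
M = -42240
1/(15009 + M) = 1/(15009 - 42240) = 1/(-27231) = -1/27231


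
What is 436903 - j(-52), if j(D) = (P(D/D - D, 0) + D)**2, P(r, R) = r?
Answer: 436902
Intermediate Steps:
j(D) = 1 (j(D) = ((D/D - D) + D)**2 = ((1 - D) + D)**2 = 1**2 = 1)
436903 - j(-52) = 436903 - 1*1 = 436903 - 1 = 436902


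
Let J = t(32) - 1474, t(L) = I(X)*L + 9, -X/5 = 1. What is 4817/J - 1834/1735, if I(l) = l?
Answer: -2267549/563875 ≈ -4.0214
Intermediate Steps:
X = -5 (X = -5*1 = -5)
t(L) = 9 - 5*L (t(L) = -5*L + 9 = 9 - 5*L)
J = -1625 (J = (9 - 5*32) - 1474 = (9 - 160) - 1474 = -151 - 1474 = -1625)
4817/J - 1834/1735 = 4817/(-1625) - 1834/1735 = 4817*(-1/1625) - 1834*1/1735 = -4817/1625 - 1834/1735 = -2267549/563875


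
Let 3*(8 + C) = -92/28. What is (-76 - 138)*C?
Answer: 40874/21 ≈ 1946.4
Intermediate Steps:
C = -191/21 (C = -8 + (-92/28)/3 = -8 + (-92*1/28)/3 = -8 + (⅓)*(-23/7) = -8 - 23/21 = -191/21 ≈ -9.0952)
(-76 - 138)*C = (-76 - 138)*(-191/21) = -214*(-191/21) = 40874/21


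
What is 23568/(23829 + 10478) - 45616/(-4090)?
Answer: 830670616/70157815 ≈ 11.840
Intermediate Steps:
23568/(23829 + 10478) - 45616/(-4090) = 23568/34307 - 45616*(-1/4090) = 23568*(1/34307) + 22808/2045 = 23568/34307 + 22808/2045 = 830670616/70157815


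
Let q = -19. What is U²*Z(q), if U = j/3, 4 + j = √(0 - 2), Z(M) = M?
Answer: -266/9 + 152*I*√2/9 ≈ -29.556 + 23.884*I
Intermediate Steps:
j = -4 + I*√2 (j = -4 + √(0 - 2) = -4 + √(-2) = -4 + I*√2 ≈ -4.0 + 1.4142*I)
U = -4/3 + I*√2/3 (U = (-4 + I*√2)/3 = (-4 + I*√2)*(⅓) = -4/3 + I*√2/3 ≈ -1.3333 + 0.4714*I)
U²*Z(q) = (-4/3 + I*√2/3)²*(-19) = -19*(-4/3 + I*√2/3)²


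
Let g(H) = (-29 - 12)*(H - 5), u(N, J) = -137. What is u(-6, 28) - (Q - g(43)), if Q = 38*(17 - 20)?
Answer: -1581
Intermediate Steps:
g(H) = 205 - 41*H (g(H) = -41*(-5 + H) = 205 - 41*H)
Q = -114 (Q = 38*(-3) = -114)
u(-6, 28) - (Q - g(43)) = -137 - (-114 - (205 - 41*43)) = -137 - (-114 - (205 - 1763)) = -137 - (-114 - 1*(-1558)) = -137 - (-114 + 1558) = -137 - 1*1444 = -137 - 1444 = -1581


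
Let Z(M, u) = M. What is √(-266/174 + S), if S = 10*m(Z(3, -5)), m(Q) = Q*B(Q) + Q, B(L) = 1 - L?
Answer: I*√238641/87 ≈ 5.615*I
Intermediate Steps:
m(Q) = Q + Q*(1 - Q) (m(Q) = Q*(1 - Q) + Q = Q + Q*(1 - Q))
S = -30 (S = 10*(3*(2 - 1*3)) = 10*(3*(2 - 3)) = 10*(3*(-1)) = 10*(-3) = -30)
√(-266/174 + S) = √(-266/174 - 30) = √(-266*1/174 - 30) = √(-133/87 - 30) = √(-2743/87) = I*√238641/87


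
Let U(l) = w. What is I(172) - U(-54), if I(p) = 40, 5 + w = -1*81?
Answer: 126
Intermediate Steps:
w = -86 (w = -5 - 1*81 = -5 - 81 = -86)
U(l) = -86
I(172) - U(-54) = 40 - 1*(-86) = 40 + 86 = 126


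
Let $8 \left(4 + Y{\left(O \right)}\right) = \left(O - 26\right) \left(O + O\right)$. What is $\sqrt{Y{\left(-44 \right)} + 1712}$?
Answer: $\sqrt{2478} \approx 49.78$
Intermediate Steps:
$Y{\left(O \right)} = -4 + \frac{O \left(-26 + O\right)}{4}$ ($Y{\left(O \right)} = -4 + \frac{\left(O - 26\right) \left(O + O\right)}{8} = -4 + \frac{\left(-26 + O\right) 2 O}{8} = -4 + \frac{2 O \left(-26 + O\right)}{8} = -4 + \frac{O \left(-26 + O\right)}{4}$)
$\sqrt{Y{\left(-44 \right)} + 1712} = \sqrt{\left(-4 - -286 + \frac{\left(-44\right)^{2}}{4}\right) + 1712} = \sqrt{\left(-4 + 286 + \frac{1}{4} \cdot 1936\right) + 1712} = \sqrt{\left(-4 + 286 + 484\right) + 1712} = \sqrt{766 + 1712} = \sqrt{2478}$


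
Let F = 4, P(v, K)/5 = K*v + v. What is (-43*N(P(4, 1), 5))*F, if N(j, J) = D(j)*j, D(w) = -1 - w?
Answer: 282080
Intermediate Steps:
P(v, K) = 5*v + 5*K*v (P(v, K) = 5*(K*v + v) = 5*(v + K*v) = 5*v + 5*K*v)
N(j, J) = j*(-1 - j) (N(j, J) = (-1 - j)*j = j*(-1 - j))
(-43*N(P(4, 1), 5))*F = -(-43)*5*4*(1 + 1)*(1 + 5*4*(1 + 1))*4 = -(-43)*5*4*2*(1 + 5*4*2)*4 = -(-43)*40*(1 + 40)*4 = -(-43)*40*41*4 = -43*(-1640)*4 = 70520*4 = 282080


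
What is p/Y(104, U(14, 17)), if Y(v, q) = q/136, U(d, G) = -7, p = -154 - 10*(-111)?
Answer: -130016/7 ≈ -18574.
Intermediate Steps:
p = 956 (p = -154 + 1110 = 956)
Y(v, q) = q/136 (Y(v, q) = q*(1/136) = q/136)
p/Y(104, U(14, 17)) = 956/(((1/136)*(-7))) = 956/(-7/136) = 956*(-136/7) = -130016/7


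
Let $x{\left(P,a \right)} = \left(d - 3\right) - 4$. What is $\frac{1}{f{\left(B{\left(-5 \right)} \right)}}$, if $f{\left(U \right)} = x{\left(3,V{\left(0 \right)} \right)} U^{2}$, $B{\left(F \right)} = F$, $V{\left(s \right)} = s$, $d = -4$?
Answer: $- \frac{1}{275} \approx -0.0036364$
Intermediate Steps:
$x{\left(P,a \right)} = -11$ ($x{\left(P,a \right)} = \left(-4 - 3\right) - 4 = -7 - 4 = -11$)
$f{\left(U \right)} = - 11 U^{2}$
$\frac{1}{f{\left(B{\left(-5 \right)} \right)}} = \frac{1}{\left(-11\right) \left(-5\right)^{2}} = \frac{1}{\left(-11\right) 25} = \frac{1}{-275} = - \frac{1}{275}$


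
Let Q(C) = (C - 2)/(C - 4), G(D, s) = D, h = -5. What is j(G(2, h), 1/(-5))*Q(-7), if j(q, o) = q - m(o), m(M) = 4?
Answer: -18/11 ≈ -1.6364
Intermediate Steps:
Q(C) = (-2 + C)/(-4 + C)
j(q, o) = -4 + q (j(q, o) = q - 1*4 = q - 4 = -4 + q)
j(G(2, h), 1/(-5))*Q(-7) = (-4 + 2)*((-2 - 7)/(-4 - 7)) = -2*(-9)/(-11) = -(-2)*(-9)/11 = -2*9/11 = -18/11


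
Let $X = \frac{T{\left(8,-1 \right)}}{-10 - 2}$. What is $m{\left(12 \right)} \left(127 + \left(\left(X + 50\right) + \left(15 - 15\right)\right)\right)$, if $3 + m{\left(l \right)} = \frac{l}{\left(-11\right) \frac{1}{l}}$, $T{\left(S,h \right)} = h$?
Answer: $- \frac{125375}{44} \approx -2849.4$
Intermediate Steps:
$X = \frac{1}{12}$ ($X = - \frac{1}{-10 - 2} = - \frac{1}{-12} = \left(-1\right) \left(- \frac{1}{12}\right) = \frac{1}{12} \approx 0.083333$)
$m{\left(l \right)} = -3 - \frac{l^{2}}{11}$ ($m{\left(l \right)} = -3 + \frac{l}{\left(-11\right) \frac{1}{l}} = -3 + l \left(- \frac{l}{11}\right) = -3 - \frac{l^{2}}{11}$)
$m{\left(12 \right)} \left(127 + \left(\left(X + 50\right) + \left(15 - 15\right)\right)\right) = \left(-3 - \frac{12^{2}}{11}\right) \left(127 + \left(\left(\frac{1}{12} + 50\right) + \left(15 - 15\right)\right)\right) = \left(-3 - \frac{144}{11}\right) \left(127 + \left(\frac{601}{12} + \left(15 - 15\right)\right)\right) = \left(-3 - \frac{144}{11}\right) \left(127 + \left(\frac{601}{12} + 0\right)\right) = - \frac{177 \left(127 + \frac{601}{12}\right)}{11} = \left(- \frac{177}{11}\right) \frac{2125}{12} = - \frac{125375}{44}$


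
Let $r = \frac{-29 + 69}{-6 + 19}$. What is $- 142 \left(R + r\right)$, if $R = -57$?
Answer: $\frac{99542}{13} \approx 7657.1$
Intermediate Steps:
$r = \frac{40}{13} \approx 3.0769$
$- 142 \left(R + r\right) = - 142 \left(-57 + \frac{40}{13}\right) = \left(-142\right) \left(- \frac{701}{13}\right) = \frac{99542}{13}$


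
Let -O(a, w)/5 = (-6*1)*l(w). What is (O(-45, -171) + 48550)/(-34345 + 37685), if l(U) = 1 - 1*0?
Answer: 2429/167 ≈ 14.545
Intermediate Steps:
l(U) = 1 (l(U) = 1 + 0 = 1)
O(a, w) = 30 (O(a, w) = -5*(-6*1) = -(-30) = -5*(-6) = 30)
(O(-45, -171) + 48550)/(-34345 + 37685) = (30 + 48550)/(-34345 + 37685) = 48580/3340 = 48580*(1/3340) = 2429/167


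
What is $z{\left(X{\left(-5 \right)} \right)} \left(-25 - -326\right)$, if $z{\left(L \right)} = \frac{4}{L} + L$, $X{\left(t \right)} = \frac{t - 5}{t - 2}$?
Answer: $\frac{6364}{5} \approx 1272.8$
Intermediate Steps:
$X{\left(t \right)} = \frac{-5 + t}{-2 + t}$
$z{\left(L \right)} = L + \frac{4}{L}$
$z{\left(X{\left(-5 \right)} \right)} \left(-25 - -326\right) = \left(\frac{-5 - 5}{-2 - 5} + \frac{4}{\frac{1}{-2 - 5} \left(-5 - 5\right)}\right) \left(-25 - -326\right) = \left(\frac{1}{-7} \left(-10\right) + \frac{4}{\frac{1}{-7} \left(-10\right)}\right) \left(-25 + 326\right) = \left(\left(- \frac{1}{7}\right) \left(-10\right) + \frac{4}{\left(- \frac{1}{7}\right) \left(-10\right)}\right) 301 = \left(\frac{10}{7} + \frac{4}{\frac{10}{7}}\right) 301 = \left(\frac{10}{7} + 4 \cdot \frac{7}{10}\right) 301 = \left(\frac{10}{7} + \frac{14}{5}\right) 301 = \frac{148}{35} \cdot 301 = \frac{6364}{5}$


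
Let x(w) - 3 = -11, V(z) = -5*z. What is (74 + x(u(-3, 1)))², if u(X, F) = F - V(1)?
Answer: 4356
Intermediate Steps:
u(X, F) = 5 + F (u(X, F) = F - (-5) = F - 1*(-5) = F + 5 = 5 + F)
x(w) = -8 (x(w) = 3 - 11 = -8)
(74 + x(u(-3, 1)))² = (74 - 8)² = 66² = 4356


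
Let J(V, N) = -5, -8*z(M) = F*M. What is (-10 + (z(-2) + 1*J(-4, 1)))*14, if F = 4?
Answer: -196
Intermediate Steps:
z(M) = -M/2
(-10 + (z(-2) + 1*J(-4, 1)))*14 = (-10 + (-1/2*(-2) + 1*(-5)))*14 = (-10 + (1 - 5))*14 = (-10 - 4)*14 = -14*14 = -196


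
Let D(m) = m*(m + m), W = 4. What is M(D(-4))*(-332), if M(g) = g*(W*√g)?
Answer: -169984*√2 ≈ -2.4039e+5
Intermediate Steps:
D(m) = 2*m² (D(m) = m*(2*m) = 2*m²)
M(g) = 4*g^(3/2) (M(g) = g*(4*√g) = 4*g^(3/2))
M(D(-4))*(-332) = (4*(2*(-4)²)^(3/2))*(-332) = (4*(2*16)^(3/2))*(-332) = (4*32^(3/2))*(-332) = (4*(128*√2))*(-332) = (512*√2)*(-332) = -169984*√2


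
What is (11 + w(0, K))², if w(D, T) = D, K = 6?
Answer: 121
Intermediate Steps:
(11 + w(0, K))² = (11 + 0)² = 11² = 121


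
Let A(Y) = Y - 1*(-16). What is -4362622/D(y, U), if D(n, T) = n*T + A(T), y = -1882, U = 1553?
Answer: 4362622/2921177 ≈ 1.4934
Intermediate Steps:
A(Y) = 16 + Y (A(Y) = Y + 16 = 16 + Y)
D(n, T) = 16 + T + T*n (D(n, T) = n*T + (16 + T) = T*n + (16 + T) = 16 + T + T*n)
-4362622/D(y, U) = -4362622/(16 + 1553 + 1553*(-1882)) = -4362622/(16 + 1553 - 2922746) = -4362622/(-2921177) = -4362622*(-1/2921177) = 4362622/2921177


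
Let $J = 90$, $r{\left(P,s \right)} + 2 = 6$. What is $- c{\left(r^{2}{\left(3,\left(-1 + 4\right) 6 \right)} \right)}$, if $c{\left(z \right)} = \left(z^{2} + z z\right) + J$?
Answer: $-602$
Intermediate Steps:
$r{\left(P,s \right)} = 4$ ($r{\left(P,s \right)} = -2 + 6 = 4$)
$c{\left(z \right)} = 90 + 2 z^{2}$ ($c{\left(z \right)} = \left(z^{2} + z z\right) + 90 = \left(z^{2} + z^{2}\right) + 90 = 2 z^{2} + 90 = 90 + 2 z^{2}$)
$- c{\left(r^{2}{\left(3,\left(-1 + 4\right) 6 \right)} \right)} = - (90 + 2 \left(4^{2}\right)^{2}) = - (90 + 2 \cdot 16^{2}) = - (90 + 2 \cdot 256) = - (90 + 512) = \left(-1\right) 602 = -602$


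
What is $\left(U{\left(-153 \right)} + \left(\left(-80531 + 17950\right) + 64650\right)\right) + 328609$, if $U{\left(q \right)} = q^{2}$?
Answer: $354087$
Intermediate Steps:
$\left(U{\left(-153 \right)} + \left(\left(-80531 + 17950\right) + 64650\right)\right) + 328609 = \left(\left(-153\right)^{2} + \left(\left(-80531 + 17950\right) + 64650\right)\right) + 328609 = \left(23409 + \left(-62581 + 64650\right)\right) + 328609 = \left(23409 + 2069\right) + 328609 = 25478 + 328609 = 354087$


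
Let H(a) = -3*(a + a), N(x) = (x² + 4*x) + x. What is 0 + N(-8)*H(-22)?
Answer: 3168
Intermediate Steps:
N(x) = x² + 5*x
H(a) = -6*a
0 + N(-8)*H(-22) = 0 + (-8*(5 - 8))*(-6*(-22)) = 0 - 8*(-3)*132 = 0 + 24*132 = 0 + 3168 = 3168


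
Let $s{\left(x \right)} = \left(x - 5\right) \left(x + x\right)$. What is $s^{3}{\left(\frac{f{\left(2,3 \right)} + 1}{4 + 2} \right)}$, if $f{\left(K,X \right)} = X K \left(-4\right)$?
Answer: $\frac{1811386459}{5832} \approx 3.1059 \cdot 10^{5}$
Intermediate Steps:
$f{\left(K,X \right)} = - 4 K X$ ($f{\left(K,X \right)} = X \left(- 4 K\right) = - 4 K X$)
$s{\left(x \right)} = 2 x \left(-5 + x\right)$ ($s{\left(x \right)} = \left(-5 + x\right) 2 x = 2 x \left(-5 + x\right)$)
$s^{3}{\left(\frac{f{\left(2,3 \right)} + 1}{4 + 2} \right)} = \left(2 \frac{\left(-4\right) 2 \cdot 3 + 1}{4 + 2} \left(-5 + \frac{\left(-4\right) 2 \cdot 3 + 1}{4 + 2}\right)\right)^{3} = \left(2 \frac{-24 + 1}{6} \left(-5 + \frac{-24 + 1}{6}\right)\right)^{3} = \left(2 \left(\left(-23\right) \frac{1}{6}\right) \left(-5 - \frac{23}{6}\right)\right)^{3} = \left(2 \left(- \frac{23}{6}\right) \left(-5 - \frac{23}{6}\right)\right)^{3} = \left(2 \left(- \frac{23}{6}\right) \left(- \frac{53}{6}\right)\right)^{3} = \left(\frac{1219}{18}\right)^{3} = \frac{1811386459}{5832}$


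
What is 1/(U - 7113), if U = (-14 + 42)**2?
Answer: -1/6329 ≈ -0.00015800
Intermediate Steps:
U = 784 (U = 28**2 = 784)
1/(U - 7113) = 1/(784 - 7113) = 1/(-6329) = -1/6329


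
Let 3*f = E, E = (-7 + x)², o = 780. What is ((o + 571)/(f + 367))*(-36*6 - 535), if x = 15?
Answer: -3043803/1165 ≈ -2612.7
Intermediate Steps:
E = 64 (E = (-7 + 15)² = 8² = 64)
f = 64/3 (f = (⅓)*64 = 64/3 ≈ 21.333)
((o + 571)/(f + 367))*(-36*6 - 535) = ((780 + 571)/(64/3 + 367))*(-36*6 - 535) = (1351/(1165/3))*(-216 - 535) = (1351*(3/1165))*(-751) = (4053/1165)*(-751) = -3043803/1165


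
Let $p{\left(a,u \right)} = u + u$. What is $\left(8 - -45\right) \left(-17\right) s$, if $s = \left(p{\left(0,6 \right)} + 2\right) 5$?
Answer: $-63070$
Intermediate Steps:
$p{\left(a,u \right)} = 2 u$
$s = 70$ ($s = \left(2 \cdot 6 + 2\right) 5 = \left(12 + 2\right) 5 = 14 \cdot 5 = 70$)
$\left(8 - -45\right) \left(-17\right) s = \left(8 - -45\right) \left(-17\right) 70 = \left(8 + 45\right) \left(-17\right) 70 = 53 \left(-17\right) 70 = \left(-901\right) 70 = -63070$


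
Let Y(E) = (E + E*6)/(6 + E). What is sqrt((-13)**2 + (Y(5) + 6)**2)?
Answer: 5*sqrt(1226)/11 ≈ 15.916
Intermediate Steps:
Y(E) = 7*E/(6 + E) (Y(E) = (E + 6*E)/(6 + E) = (7*E)/(6 + E) = 7*E/(6 + E))
sqrt((-13)**2 + (Y(5) + 6)**2) = sqrt((-13)**2 + (7*5/(6 + 5) + 6)**2) = sqrt(169 + (7*5/11 + 6)**2) = sqrt(169 + (7*5*(1/11) + 6)**2) = sqrt(169 + (35/11 + 6)**2) = sqrt(169 + (101/11)**2) = sqrt(169 + 10201/121) = sqrt(30650/121) = 5*sqrt(1226)/11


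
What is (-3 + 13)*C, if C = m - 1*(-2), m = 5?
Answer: 70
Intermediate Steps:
C = 7 (C = 5 - 1*(-2) = 5 + 2 = 7)
(-3 + 13)*C = (-3 + 13)*7 = 10*7 = 70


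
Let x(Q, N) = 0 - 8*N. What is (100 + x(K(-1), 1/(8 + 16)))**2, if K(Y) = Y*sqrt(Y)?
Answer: 89401/9 ≈ 9933.4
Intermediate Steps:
K(Y) = Y**(3/2)
x(Q, N) = -8*N
(100 + x(K(-1), 1/(8 + 16)))**2 = (100 - 8/(8 + 16))**2 = (100 - 8/24)**2 = (100 - 8*1/24)**2 = (100 - 1/3)**2 = (299/3)**2 = 89401/9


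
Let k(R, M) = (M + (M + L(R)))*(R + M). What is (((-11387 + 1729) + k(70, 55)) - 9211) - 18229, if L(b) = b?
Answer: -14598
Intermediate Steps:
k(R, M) = (M + R)*(R + 2*M) (k(R, M) = (M + (M + R))*(R + M) = (R + 2*M)*(M + R) = (M + R)*(R + 2*M))
(((-11387 + 1729) + k(70, 55)) - 9211) - 18229 = (((-11387 + 1729) + (70² + 2*55² + 3*55*70)) - 9211) - 18229 = ((-9658 + (4900 + 2*3025 + 11550)) - 9211) - 18229 = ((-9658 + (4900 + 6050 + 11550)) - 9211) - 18229 = ((-9658 + 22500) - 9211) - 18229 = (12842 - 9211) - 18229 = 3631 - 18229 = -14598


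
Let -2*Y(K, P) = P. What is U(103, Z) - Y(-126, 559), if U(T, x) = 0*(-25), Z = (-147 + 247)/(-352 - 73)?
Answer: 559/2 ≈ 279.50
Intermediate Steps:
Y(K, P) = -P/2
Z = -4/17 (Z = 100/(-425) = 100*(-1/425) = -4/17 ≈ -0.23529)
U(T, x) = 0
U(103, Z) - Y(-126, 559) = 0 - (-1)*559/2 = 0 - 1*(-559/2) = 0 + 559/2 = 559/2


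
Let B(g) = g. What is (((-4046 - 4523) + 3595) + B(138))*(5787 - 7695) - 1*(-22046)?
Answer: 9249134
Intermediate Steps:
(((-4046 - 4523) + 3595) + B(138))*(5787 - 7695) - 1*(-22046) = (((-4046 - 4523) + 3595) + 138)*(5787 - 7695) - 1*(-22046) = ((-8569 + 3595) + 138)*(-1908) + 22046 = (-4974 + 138)*(-1908) + 22046 = -4836*(-1908) + 22046 = 9227088 + 22046 = 9249134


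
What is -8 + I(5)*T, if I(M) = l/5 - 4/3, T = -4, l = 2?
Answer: -64/15 ≈ -4.2667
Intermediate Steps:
I(M) = -14/15 (I(M) = 2/5 - 4/3 = 2*(⅕) - 4*⅓ = ⅖ - 4/3 = -14/15)
-8 + I(5)*T = -8 - 14/15*(-4) = -8 + 56/15 = -64/15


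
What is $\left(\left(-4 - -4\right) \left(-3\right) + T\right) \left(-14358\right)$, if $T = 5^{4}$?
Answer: $-8973750$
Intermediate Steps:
$T = 625$
$\left(\left(-4 - -4\right) \left(-3\right) + T\right) \left(-14358\right) = \left(\left(-4 - -4\right) \left(-3\right) + 625\right) \left(-14358\right) = \left(\left(-4 + 4\right) \left(-3\right) + 625\right) \left(-14358\right) = \left(0 \left(-3\right) + 625\right) \left(-14358\right) = \left(0 + 625\right) \left(-14358\right) = 625 \left(-14358\right) = -8973750$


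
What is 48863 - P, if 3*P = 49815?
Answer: 32258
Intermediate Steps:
P = 16605 (P = (⅓)*49815 = 16605)
48863 - P = 48863 - 1*16605 = 48863 - 16605 = 32258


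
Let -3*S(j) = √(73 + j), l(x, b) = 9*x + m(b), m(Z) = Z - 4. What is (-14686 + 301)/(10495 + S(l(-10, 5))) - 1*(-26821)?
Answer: 26586439133686/991305241 - 172620*I/991305241 ≈ 26820.0 - 0.00017413*I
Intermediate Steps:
m(Z) = -4 + Z
l(x, b) = -4 + b + 9*x (l(x, b) = 9*x + (-4 + b) = -4 + b + 9*x)
S(j) = -√(73 + j)/3
(-14686 + 301)/(10495 + S(l(-10, 5))) - 1*(-26821) = (-14686 + 301)/(10495 - √(73 + (-4 + 5 + 9*(-10)))/3) - 1*(-26821) = -14385/(10495 - √(73 + (-4 + 5 - 90))/3) + 26821 = -14385/(10495 - √(73 - 89)/3) + 26821 = -14385/(10495 - 4*I/3) + 26821 = -14385*9*(10495 + 4*I/3)/991305241 + 26821 = -129465*(10495 + 4*I/3)/991305241 + 26821 = 26821 - 129465*(10495 + 4*I/3)/991305241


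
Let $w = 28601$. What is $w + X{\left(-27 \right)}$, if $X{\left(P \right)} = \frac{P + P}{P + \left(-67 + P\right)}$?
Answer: $\frac{3460775}{121} \approx 28601.0$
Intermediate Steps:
$X{\left(P \right)} = \frac{2 P}{-67 + 2 P}$
$w + X{\left(-27 \right)} = 28601 + 2 \left(-27\right) \frac{1}{-67 + 2 \left(-27\right)} = 28601 + 2 \left(-27\right) \frac{1}{-67 - 54} = 28601 + 2 \left(-27\right) \frac{1}{-121} = 28601 + 2 \left(-27\right) \left(- \frac{1}{121}\right) = 28601 + \frac{54}{121} = \frac{3460775}{121}$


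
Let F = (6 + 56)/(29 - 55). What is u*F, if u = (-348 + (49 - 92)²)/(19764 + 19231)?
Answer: -46531/506935 ≈ -0.091789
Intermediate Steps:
u = 1501/38995 (u = (-348 + (-43)²)/38995 = (-348 + 1849)*(1/38995) = 1501*(1/38995) = 1501/38995 ≈ 0.038492)
F = -31/13 (F = 62/(-26) = 62*(-1/26) = -31/13 ≈ -2.3846)
u*F = (1501/38995)*(-31/13) = -46531/506935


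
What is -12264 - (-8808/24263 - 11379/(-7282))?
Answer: -2167054296645/176683166 ≈ -12265.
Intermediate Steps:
-12264 - (-8808/24263 - 11379/(-7282)) = -12264 - (-8808*1/24263 - 11379*(-1/7282)) = -12264 - (-8808/24263 + 11379/7282) = -12264 - 1*211948821/176683166 = -12264 - 211948821/176683166 = -2167054296645/176683166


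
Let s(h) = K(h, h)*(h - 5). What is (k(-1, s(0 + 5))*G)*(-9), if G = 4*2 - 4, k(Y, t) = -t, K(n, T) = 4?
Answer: 0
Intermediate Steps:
s(h) = -20 + 4*h (s(h) = 4*(h - 5) = 4*(-5 + h) = -20 + 4*h)
G = 4 (G = 8 - 4 = 4)
(k(-1, s(0 + 5))*G)*(-9) = (-(-20 + 4*(0 + 5))*4)*(-9) = (-(-20 + 4*5)*4)*(-9) = (-(-20 + 20)*4)*(-9) = (-1*0*4)*(-9) = (0*4)*(-9) = 0*(-9) = 0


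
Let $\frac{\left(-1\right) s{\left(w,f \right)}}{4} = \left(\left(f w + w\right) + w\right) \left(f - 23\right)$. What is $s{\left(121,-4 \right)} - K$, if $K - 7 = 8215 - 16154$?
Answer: $-18204$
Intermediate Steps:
$s{\left(w,f \right)} = - 4 \left(-23 + f\right) \left(2 w + f w\right)$ ($s{\left(w,f \right)} = - 4 \left(\left(f w + w\right) + w\right) \left(f - 23\right) = - 4 \left(\left(w + f w\right) + w\right) \left(-23 + f\right) = - 4 \left(2 w + f w\right) \left(-23 + f\right) = - 4 \left(-23 + f\right) \left(2 w + f w\right)$)
$K = -7932$ ($K = 7 + \left(8215 - 16154\right) = 7 - 7939 = -7932$)
$s{\left(121,-4 \right)} - K = 4 \cdot 121 \left(46 - \left(-4\right)^{2} + 21 \left(-4\right)\right) - -7932 = 4 \cdot 121 \left(46 - 16 - 84\right) + 7932 = 4 \cdot 121 \left(-54\right) + 7932 = -26136 + 7932 = -18204$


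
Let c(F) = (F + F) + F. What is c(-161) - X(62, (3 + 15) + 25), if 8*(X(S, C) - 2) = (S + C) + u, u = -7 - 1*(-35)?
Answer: -4013/8 ≈ -501.63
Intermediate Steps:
u = 28 (u = -7 + 35 = 28)
c(F) = 3*F (c(F) = 2*F + F = 3*F)
X(S, C) = 11/2 + C/8 + S/8 (X(S, C) = 2 + ((S + C) + 28)/8 = 2 + ((C + S) + 28)/8 = 2 + (28 + C + S)/8 = 2 + (7/2 + C/8 + S/8) = 11/2 + C/8 + S/8)
c(-161) - X(62, (3 + 15) + 25) = 3*(-161) - (11/2 + ((3 + 15) + 25)/8 + (⅛)*62) = -483 - (11/2 + (18 + 25)/8 + 31/4) = -483 - (11/2 + (⅛)*43 + 31/4) = -483 - (11/2 + 43/8 + 31/4) = -483 - 1*149/8 = -483 - 149/8 = -4013/8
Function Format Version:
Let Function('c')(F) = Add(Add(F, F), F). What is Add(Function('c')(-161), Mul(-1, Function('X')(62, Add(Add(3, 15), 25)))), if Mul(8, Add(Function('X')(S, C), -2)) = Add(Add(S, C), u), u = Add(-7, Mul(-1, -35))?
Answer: Rational(-4013, 8) ≈ -501.63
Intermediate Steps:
u = 28 (u = Add(-7, 35) = 28)
Function('c')(F) = Mul(3, F) (Function('c')(F) = Add(Mul(2, F), F) = Mul(3, F))
Function('X')(S, C) = Add(Rational(11, 2), Mul(Rational(1, 8), C), Mul(Rational(1, 8), S)) (Function('X')(S, C) = Add(2, Mul(Rational(1, 8), Add(Add(S, C), 28))) = Add(2, Mul(Rational(1, 8), Add(Add(C, S), 28))) = Add(2, Mul(Rational(1, 8), Add(28, C, S))) = Add(2, Add(Rational(7, 2), Mul(Rational(1, 8), C), Mul(Rational(1, 8), S))) = Add(Rational(11, 2), Mul(Rational(1, 8), C), Mul(Rational(1, 8), S)))
Add(Function('c')(-161), Mul(-1, Function('X')(62, Add(Add(3, 15), 25)))) = Add(Mul(3, -161), Mul(-1, Add(Rational(11, 2), Mul(Rational(1, 8), Add(Add(3, 15), 25)), Mul(Rational(1, 8), 62)))) = Add(-483, Mul(-1, Add(Rational(11, 2), Mul(Rational(1, 8), Add(18, 25)), Rational(31, 4)))) = Add(-483, Mul(-1, Add(Rational(11, 2), Mul(Rational(1, 8), 43), Rational(31, 4)))) = Add(-483, Mul(-1, Add(Rational(11, 2), Rational(43, 8), Rational(31, 4)))) = Add(-483, Mul(-1, Rational(149, 8))) = Add(-483, Rational(-149, 8)) = Rational(-4013, 8)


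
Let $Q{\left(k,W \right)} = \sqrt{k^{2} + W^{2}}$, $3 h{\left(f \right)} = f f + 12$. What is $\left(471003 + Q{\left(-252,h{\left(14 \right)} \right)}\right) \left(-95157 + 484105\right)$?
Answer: $183195674844 + \frac{7778960 \sqrt{1537}}{3} \approx 1.833 \cdot 10^{11}$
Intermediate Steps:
$h{\left(f \right)} = 4 + \frac{f^{2}}{3}$ ($h{\left(f \right)} = \frac{f f + 12}{3} = \frac{f^{2} + 12}{3} = \frac{12 + f^{2}}{3} = 4 + \frac{f^{2}}{3}$)
$Q{\left(k,W \right)} = \sqrt{W^{2} + k^{2}}$
$\left(471003 + Q{\left(-252,h{\left(14 \right)} \right)}\right) \left(-95157 + 484105\right) = \left(471003 + \sqrt{\left(4 + \frac{14^{2}}{3}\right)^{2} + \left(-252\right)^{2}}\right) \left(-95157 + 484105\right) = \left(471003 + \sqrt{\left(4 + \frac{1}{3} \cdot 196\right)^{2} + 63504}\right) 388948 = \left(471003 + \sqrt{\left(4 + \frac{196}{3}\right)^{2} + 63504}\right) 388948 = \left(471003 + \sqrt{\left(\frac{208}{3}\right)^{2} + 63504}\right) 388948 = \left(471003 + \sqrt{\frac{43264}{9} + 63504}\right) 388948 = \left(471003 + \sqrt{\frac{614800}{9}}\right) 388948 = \left(471003 + \frac{20 \sqrt{1537}}{3}\right) 388948 = 183195674844 + \frac{7778960 \sqrt{1537}}{3}$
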